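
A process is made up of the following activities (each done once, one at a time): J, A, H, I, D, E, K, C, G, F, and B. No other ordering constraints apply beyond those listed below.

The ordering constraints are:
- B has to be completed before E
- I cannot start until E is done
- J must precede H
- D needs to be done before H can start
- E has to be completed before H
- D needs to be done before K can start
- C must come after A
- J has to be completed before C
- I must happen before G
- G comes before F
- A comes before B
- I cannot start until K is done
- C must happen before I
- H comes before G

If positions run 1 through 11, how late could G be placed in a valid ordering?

Following the constraints forward from G, its only required successor is F.
So at least 1 activity follows G, putting G no later than position 10. That position is achievable by scheduling everything else first.

10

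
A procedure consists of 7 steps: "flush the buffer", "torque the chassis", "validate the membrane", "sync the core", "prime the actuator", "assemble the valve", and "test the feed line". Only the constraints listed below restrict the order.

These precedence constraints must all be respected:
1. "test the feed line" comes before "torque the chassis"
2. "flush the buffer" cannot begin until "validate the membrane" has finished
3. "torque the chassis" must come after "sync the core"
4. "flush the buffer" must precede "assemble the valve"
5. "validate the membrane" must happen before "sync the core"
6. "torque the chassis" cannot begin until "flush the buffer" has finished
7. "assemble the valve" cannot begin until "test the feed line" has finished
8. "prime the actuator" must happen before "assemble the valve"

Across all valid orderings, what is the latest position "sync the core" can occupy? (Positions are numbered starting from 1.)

6

The only step forced after "sync the core" (directly or by a chain) is "torque the chassis".
So at least 1 step follows "sync the core", putting "sync the core" no later than position 6. That position is achievable by scheduling everything else first.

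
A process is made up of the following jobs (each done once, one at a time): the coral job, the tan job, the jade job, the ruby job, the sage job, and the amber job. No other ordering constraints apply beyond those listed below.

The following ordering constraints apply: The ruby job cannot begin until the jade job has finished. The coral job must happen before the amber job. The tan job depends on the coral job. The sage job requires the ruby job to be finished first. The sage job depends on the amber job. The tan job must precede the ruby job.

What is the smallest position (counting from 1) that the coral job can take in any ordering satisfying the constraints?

The coral job has no prerequisites at all, so it can go in position 1.

1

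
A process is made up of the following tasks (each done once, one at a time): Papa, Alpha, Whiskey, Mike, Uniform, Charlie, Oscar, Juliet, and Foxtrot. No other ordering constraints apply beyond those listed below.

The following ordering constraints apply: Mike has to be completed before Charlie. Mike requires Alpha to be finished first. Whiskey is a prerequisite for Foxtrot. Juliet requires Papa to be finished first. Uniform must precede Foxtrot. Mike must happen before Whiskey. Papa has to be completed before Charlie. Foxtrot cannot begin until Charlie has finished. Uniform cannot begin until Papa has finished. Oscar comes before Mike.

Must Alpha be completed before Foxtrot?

Yes

Tracing the constraints gives a chain: Alpha → Mike → Whiskey → Foxtrot.
So Alpha must precede Foxtrot in any valid ordering.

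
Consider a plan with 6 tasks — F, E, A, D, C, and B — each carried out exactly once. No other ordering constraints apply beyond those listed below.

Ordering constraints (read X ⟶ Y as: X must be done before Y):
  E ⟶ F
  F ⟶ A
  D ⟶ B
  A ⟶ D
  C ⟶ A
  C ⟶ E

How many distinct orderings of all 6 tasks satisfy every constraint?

1

C is the only task with nothing required before it, so every ordering starts there.
Continuing from there, at each step only one task has all its prerequisites placed, so the ordering is fully determined — there is exactly 1.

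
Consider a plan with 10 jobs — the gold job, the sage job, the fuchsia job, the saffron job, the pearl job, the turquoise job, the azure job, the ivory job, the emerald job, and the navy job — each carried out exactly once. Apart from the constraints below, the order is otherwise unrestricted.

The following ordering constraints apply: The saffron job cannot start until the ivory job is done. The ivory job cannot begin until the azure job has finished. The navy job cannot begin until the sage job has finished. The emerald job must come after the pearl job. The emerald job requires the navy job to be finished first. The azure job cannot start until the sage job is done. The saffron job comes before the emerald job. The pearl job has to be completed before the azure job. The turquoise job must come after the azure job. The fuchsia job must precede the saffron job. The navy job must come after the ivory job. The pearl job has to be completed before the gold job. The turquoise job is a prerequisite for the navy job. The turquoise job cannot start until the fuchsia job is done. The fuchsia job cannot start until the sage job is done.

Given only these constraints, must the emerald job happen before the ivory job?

No

In fact the dependencies run the other way: the ivory job → the navy job → the emerald job.
So the emerald job never precedes the ivory job.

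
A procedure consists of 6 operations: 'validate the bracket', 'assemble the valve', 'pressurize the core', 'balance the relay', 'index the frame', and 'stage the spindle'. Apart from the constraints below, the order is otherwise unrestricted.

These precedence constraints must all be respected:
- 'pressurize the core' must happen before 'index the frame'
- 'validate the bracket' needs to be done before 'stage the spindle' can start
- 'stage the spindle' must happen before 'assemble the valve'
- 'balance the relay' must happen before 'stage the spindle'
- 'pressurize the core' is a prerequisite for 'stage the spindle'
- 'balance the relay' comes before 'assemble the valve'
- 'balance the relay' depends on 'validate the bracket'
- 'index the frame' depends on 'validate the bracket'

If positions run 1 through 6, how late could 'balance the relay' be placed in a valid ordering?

4

Every operation that must follow 'balance the relay' has to come after it. Tracing all chains starting from 'balance the relay', those operations are: 'assemble the valve', 'stage the spindle' — 2 in total.
With 2 mandatory successors out of 6 operations total, the latest slot for 'balance the relay' is 6−2 = 4, and it's reachable by doing all non-successors before 'balance the relay'.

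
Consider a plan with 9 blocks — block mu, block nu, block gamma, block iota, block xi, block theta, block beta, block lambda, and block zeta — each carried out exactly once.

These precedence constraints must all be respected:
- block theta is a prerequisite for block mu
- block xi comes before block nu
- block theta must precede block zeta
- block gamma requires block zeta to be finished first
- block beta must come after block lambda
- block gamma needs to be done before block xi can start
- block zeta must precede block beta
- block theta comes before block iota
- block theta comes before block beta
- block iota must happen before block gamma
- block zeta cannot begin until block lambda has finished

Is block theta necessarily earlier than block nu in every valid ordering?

Chaining the stated constraints: block theta → block zeta → block gamma → block xi → block nu.
So block theta must precede block nu in any valid ordering.

Yes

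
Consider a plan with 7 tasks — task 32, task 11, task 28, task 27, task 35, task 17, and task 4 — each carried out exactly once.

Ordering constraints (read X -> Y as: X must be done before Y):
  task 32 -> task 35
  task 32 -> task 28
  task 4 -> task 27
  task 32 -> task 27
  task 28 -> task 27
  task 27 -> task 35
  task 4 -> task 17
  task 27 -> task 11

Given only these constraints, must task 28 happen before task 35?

Chaining the stated constraints: task 28 → task 27 → task 35.
Hence task 28 necessarily comes before task 35.

Yes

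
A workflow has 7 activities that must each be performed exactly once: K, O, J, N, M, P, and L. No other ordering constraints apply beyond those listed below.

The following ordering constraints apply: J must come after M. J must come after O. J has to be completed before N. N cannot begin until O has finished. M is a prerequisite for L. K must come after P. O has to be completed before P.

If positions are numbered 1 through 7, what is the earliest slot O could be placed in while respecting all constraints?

No constraint forces any other activity before O, so it can be placed first.

1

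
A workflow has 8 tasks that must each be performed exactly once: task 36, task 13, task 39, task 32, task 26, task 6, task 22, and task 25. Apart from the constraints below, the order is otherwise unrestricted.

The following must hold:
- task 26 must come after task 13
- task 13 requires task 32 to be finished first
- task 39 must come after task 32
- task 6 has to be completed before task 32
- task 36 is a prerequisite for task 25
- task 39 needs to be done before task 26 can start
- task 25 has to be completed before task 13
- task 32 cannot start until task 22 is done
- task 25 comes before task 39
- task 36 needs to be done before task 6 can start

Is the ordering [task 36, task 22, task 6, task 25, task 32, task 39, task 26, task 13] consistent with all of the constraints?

No

In the proposed order, task 26 appears before task 13.
Since task 13 is required before task 26, the ordering is invalid.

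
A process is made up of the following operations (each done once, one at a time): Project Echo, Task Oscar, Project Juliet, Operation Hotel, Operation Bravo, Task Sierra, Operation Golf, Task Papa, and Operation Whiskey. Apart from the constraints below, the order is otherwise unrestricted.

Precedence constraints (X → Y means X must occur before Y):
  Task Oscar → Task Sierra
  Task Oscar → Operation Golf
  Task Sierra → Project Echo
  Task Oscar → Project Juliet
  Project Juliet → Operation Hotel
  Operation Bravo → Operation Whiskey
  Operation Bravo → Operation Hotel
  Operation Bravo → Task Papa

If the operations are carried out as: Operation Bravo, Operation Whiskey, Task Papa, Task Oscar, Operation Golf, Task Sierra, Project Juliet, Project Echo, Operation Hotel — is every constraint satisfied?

Every stated constraint is respected: Operation Bravo sits at position 1, ahead of Operation Hotel at position 9, and each of the other listed pairs likewise has the predecessor earlier in the sequence.

Yes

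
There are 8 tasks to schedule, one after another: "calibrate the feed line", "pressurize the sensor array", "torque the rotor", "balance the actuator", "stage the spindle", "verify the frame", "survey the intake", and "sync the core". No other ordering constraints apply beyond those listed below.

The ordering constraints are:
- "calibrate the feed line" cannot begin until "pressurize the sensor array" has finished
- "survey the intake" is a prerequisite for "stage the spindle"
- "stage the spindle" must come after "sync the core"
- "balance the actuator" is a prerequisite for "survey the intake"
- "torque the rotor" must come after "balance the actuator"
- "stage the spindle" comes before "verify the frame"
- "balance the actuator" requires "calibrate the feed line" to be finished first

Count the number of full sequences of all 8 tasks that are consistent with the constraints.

22

The tasks with no prerequisites are "pressurize the sensor array", "sync the core"; any of them can be placed first.
Systematically extending each partial ordering one task at a time and counting, there are 22 complete orderings.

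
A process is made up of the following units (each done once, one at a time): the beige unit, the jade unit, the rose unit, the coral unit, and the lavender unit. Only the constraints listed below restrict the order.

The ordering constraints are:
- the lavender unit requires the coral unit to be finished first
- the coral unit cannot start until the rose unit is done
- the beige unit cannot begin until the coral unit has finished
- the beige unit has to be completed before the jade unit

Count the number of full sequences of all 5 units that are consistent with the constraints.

The rose unit is the only unit with nothing required before it, so every ordering starts there.
Systematically extending each partial ordering one unit at a time and counting, there are 3 complete orderings.

3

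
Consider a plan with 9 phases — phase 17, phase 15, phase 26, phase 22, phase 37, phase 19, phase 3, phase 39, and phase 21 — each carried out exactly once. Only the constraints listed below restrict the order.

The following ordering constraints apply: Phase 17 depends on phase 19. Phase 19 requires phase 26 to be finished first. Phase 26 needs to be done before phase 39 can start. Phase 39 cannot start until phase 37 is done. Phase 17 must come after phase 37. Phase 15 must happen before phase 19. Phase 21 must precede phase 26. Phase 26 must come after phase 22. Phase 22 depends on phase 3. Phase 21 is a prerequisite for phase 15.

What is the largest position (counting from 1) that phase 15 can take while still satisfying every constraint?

Every phase that must follow phase 15 has to come after it. Tracing all chains starting from phase 15, those phases are: phase 17, phase 19 — 2 in total.
So at least 2 phases follow phase 15, putting phase 15 no later than position 7. That position is achievable by scheduling everything else first.

7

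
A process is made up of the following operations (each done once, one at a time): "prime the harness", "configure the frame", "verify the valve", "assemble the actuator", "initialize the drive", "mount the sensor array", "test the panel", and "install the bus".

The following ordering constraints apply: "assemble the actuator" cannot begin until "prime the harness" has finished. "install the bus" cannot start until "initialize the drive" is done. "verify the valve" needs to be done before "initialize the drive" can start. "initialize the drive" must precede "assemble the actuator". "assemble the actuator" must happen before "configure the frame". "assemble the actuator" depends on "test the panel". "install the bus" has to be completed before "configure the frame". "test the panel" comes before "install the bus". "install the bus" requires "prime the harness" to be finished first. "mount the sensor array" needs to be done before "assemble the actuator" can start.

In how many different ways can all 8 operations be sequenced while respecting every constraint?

The operations with no prerequisites are "prime the harness", "verify the valve", "mount the sensor array", "test the panel"; any of them can be placed first.
Systematically extending each partial ordering one operation at a time and counting, there are 132 complete orderings.

132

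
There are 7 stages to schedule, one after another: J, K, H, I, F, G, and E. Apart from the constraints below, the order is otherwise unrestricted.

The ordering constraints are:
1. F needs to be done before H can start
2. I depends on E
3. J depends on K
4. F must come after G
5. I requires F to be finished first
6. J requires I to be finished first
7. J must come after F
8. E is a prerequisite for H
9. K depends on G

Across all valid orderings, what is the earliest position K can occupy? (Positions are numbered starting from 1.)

2

The only stage forced before K (directly or transitively) is G.
With 1 mandatory predecessor, the earliest K can sit is position 1+1 = 2, and placing just that one first achieves it.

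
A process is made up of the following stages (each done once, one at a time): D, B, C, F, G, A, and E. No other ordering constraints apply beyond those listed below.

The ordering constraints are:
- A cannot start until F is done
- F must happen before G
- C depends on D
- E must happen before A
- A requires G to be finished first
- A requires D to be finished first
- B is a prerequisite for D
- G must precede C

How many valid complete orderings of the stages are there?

66

The stages with no prerequisites are B, F, E; any of them can be placed first.
Systematically extending each partial ordering one stage at a time and counting, there are 66 complete orderings.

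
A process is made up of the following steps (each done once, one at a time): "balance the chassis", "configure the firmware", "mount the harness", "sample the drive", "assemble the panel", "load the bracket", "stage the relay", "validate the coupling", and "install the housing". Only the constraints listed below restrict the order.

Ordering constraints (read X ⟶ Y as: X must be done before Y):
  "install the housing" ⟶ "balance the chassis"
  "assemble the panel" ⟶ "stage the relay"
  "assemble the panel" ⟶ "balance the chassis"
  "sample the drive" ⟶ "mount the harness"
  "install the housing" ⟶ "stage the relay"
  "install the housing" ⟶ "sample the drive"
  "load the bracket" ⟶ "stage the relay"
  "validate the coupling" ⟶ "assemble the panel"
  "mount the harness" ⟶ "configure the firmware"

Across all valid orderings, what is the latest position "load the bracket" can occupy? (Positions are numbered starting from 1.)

8

The only step forced after "load the bracket" (directly or by a chain) is "stage the relay".
So at least 1 step follows "load the bracket", putting "load the bracket" no later than position 8. That position is achievable by scheduling everything else first.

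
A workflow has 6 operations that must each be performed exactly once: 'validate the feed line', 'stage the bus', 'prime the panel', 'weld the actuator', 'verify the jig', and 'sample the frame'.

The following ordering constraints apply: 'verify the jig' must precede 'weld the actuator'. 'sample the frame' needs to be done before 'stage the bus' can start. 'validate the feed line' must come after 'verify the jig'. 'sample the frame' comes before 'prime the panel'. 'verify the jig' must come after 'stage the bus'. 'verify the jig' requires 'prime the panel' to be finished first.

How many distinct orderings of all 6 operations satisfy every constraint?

4

'sample the frame' is the only operation with nothing required before it, so every ordering starts there.
Counting all ways to extend the partial order to a total order gives 4.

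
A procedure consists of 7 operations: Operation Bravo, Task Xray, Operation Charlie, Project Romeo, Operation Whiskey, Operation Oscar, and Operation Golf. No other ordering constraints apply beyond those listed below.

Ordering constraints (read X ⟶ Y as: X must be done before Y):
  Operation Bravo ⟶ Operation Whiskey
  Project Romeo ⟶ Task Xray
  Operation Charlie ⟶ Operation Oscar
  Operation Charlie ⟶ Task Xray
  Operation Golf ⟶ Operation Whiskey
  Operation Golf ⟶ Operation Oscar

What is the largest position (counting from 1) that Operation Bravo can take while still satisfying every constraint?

6

Following the constraints forward from Operation Bravo, its only required successor is Operation Whiskey.
With 1 mandatory successor out of 7 operations total, the latest slot for Operation Bravo is 7−1 = 6, and it's reachable by doing all non-successors before Operation Bravo.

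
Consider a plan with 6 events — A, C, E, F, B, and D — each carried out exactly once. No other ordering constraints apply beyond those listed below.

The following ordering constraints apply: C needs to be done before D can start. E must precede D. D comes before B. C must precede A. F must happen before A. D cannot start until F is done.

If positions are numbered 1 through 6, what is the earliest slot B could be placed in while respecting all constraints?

The events that are forced before B, directly or transitively, are C, E, F, D. That's 4 events.
So at minimum 4 events come before B, putting B no earlier than position 5. That position is achievable by scheduling exactly those predecessors first.

5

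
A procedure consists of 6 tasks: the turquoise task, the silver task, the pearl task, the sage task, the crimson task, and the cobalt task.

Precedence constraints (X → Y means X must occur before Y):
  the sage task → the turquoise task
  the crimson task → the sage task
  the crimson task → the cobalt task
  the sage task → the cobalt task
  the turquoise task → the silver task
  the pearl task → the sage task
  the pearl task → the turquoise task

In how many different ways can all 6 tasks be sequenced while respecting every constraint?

The tasks with no prerequisites are the pearl task, the crimson task; any of them can be placed first.
Counting all ways to extend the partial order to a total order gives 6.

6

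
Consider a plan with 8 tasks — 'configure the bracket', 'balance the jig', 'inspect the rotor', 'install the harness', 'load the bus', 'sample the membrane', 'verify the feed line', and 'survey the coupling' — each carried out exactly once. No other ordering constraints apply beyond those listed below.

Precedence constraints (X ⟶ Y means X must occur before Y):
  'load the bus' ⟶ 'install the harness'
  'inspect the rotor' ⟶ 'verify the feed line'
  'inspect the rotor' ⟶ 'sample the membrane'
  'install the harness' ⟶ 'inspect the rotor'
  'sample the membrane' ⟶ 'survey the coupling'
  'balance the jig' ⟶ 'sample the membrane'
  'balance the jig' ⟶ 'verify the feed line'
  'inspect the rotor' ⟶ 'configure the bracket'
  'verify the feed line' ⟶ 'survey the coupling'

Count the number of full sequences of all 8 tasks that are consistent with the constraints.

The tasks with no prerequisites are 'balance the jig', 'load the bus'; any of them can be placed first.
Counting all ways to extend the partial order to a total order gives 34.

34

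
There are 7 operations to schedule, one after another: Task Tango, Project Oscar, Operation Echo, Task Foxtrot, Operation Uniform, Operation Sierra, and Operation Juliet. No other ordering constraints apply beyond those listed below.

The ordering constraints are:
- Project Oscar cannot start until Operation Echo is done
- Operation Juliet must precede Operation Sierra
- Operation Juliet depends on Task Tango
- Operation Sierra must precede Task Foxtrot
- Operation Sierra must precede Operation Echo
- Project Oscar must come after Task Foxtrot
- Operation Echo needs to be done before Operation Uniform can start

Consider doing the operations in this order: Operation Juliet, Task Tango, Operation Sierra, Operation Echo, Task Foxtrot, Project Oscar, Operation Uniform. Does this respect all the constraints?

The sequence places Operation Juliet ahead of Task Tango.
But one of the constraints requires Task Tango before Operation Juliet, so this ordering violates it.

No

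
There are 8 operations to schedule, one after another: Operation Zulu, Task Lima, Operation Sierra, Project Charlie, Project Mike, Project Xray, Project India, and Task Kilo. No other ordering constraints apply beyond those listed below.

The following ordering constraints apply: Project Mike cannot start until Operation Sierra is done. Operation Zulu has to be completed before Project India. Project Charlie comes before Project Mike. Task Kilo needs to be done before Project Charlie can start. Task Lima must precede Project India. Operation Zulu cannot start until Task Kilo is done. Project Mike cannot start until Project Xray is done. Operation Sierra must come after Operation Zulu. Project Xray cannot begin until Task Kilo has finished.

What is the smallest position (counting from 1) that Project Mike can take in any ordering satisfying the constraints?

6

Every operation that must precede Project Mike has to come before it. Tracing all chains that end at Project Mike, those operations are: Operation Zulu, Operation Sierra, Project Charlie, Project Xray, Task Kilo — 5 in total.
With 5 mandatory predecessors, the earliest Project Mike can sit is position 5+1 = 6, and placing just those 5 first achieves it.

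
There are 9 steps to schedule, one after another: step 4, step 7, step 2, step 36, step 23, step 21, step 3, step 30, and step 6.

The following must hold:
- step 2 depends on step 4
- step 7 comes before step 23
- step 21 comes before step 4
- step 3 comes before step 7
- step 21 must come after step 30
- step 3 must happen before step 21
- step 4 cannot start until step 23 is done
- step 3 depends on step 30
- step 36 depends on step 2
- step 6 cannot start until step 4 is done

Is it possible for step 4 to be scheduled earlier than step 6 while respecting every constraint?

Every valid ordering already has step 4 before step 6 (the constraints require it), so in particular at least one does.

Yes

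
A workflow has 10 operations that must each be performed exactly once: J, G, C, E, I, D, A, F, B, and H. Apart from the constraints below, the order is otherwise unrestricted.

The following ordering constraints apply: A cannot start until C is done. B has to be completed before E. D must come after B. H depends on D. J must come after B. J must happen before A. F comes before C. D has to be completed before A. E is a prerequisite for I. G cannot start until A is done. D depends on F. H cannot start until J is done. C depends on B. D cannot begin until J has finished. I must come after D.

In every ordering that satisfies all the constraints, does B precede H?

Tracing the constraints gives a chain: B → J → H.
Hence B necessarily comes before H.

Yes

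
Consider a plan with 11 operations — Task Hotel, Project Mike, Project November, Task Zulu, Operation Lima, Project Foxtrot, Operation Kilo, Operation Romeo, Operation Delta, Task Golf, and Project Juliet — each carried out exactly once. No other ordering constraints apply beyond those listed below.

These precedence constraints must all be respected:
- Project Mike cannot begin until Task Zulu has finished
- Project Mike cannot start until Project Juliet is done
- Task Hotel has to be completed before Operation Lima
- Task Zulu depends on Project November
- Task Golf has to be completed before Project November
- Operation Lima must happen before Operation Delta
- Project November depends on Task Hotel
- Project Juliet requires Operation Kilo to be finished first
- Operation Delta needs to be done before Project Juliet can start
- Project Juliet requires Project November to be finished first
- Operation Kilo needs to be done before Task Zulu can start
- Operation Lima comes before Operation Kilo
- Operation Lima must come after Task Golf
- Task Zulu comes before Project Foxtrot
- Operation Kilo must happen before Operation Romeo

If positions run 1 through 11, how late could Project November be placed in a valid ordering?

Every operation that must follow Project November has to come after it. Tracing all chains starting from Project November, those operations are: Project Mike, Task Zulu, Project Foxtrot, Project Juliet — 4 in total.
So at least 4 operations follow Project November, putting Project November no later than position 7. That position is achievable by scheduling everything else first.

7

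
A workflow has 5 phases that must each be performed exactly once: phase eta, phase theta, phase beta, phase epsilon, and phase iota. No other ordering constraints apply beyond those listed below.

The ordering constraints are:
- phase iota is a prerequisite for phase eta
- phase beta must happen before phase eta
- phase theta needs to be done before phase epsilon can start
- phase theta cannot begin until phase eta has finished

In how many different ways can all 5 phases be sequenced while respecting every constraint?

2

The phases with no prerequisites are phase beta, phase iota; any of them can be placed first.
Counting all ways to extend the partial order to a total order gives 2.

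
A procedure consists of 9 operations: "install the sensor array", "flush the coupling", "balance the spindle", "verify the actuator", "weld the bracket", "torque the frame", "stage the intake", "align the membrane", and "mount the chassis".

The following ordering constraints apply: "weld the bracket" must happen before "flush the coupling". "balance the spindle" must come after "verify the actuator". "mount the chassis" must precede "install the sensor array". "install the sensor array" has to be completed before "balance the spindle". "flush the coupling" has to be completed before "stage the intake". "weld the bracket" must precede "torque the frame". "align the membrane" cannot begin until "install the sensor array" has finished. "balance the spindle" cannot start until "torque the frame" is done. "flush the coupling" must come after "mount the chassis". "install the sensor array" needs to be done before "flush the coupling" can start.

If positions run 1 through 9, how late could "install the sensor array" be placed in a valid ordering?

Every operation that must follow "install the sensor array" has to come after it. Tracing all chains starting from "install the sensor array", those operations are: "flush the coupling", "balance the spindle", "stage the intake", "align the membrane" — 4 in total.
So at least 4 operations follow "install the sensor array", putting "install the sensor array" no later than position 5. That position is achievable by scheduling everything else first.

5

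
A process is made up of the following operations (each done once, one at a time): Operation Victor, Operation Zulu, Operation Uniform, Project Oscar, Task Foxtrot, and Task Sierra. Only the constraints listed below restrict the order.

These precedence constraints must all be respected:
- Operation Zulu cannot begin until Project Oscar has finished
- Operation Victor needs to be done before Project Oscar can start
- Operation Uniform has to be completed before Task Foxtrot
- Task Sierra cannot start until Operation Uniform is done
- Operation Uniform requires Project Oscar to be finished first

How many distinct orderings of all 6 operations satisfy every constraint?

8

Operation Victor is the only operation with nothing required before it, so every ordering starts there.
Counting all ways to extend the partial order to a total order gives 8.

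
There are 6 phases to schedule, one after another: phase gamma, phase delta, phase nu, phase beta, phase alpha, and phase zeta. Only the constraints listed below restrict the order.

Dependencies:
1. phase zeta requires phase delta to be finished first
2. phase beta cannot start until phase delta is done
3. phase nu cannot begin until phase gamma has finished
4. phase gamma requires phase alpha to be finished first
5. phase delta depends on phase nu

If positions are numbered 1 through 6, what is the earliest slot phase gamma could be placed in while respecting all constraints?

2

The only phase forced before phase gamma (directly or transitively) is phase alpha.
So at minimum 1 phase comes before phase gamma, putting phase gamma no earlier than position 2. That position is achievable by scheduling exactly that predecessor first.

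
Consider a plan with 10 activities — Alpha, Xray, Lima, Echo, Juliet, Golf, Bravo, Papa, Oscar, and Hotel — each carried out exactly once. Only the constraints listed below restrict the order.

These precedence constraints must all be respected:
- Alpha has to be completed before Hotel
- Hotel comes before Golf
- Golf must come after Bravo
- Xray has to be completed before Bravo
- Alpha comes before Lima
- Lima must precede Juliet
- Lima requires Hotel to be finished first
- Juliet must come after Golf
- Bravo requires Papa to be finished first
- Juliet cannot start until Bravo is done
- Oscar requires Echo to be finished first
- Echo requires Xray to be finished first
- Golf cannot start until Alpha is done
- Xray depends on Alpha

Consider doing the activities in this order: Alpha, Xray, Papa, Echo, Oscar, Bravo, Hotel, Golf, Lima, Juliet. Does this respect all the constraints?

Every stated constraint is respected: Alpha sits at position 1, ahead of Lima at position 9, and each of the other listed pairs likewise has the predecessor earlier in the sequence.

Yes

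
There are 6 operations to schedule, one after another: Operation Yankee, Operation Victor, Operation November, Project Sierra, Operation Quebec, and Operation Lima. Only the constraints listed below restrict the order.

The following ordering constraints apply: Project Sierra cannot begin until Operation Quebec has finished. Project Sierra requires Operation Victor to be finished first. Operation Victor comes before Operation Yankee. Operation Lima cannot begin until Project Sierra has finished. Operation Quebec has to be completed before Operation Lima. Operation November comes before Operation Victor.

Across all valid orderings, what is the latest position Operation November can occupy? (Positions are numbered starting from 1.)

Every operation that must follow Operation November has to come after it. Tracing all chains starting from Operation November, those operations are: Operation Yankee, Operation Victor, Project Sierra, Operation Lima — 4 in total.
With 4 mandatory successors out of 6 operations total, the latest slot for Operation November is 6−4 = 2, and it's reachable by doing all non-successors before Operation November.

2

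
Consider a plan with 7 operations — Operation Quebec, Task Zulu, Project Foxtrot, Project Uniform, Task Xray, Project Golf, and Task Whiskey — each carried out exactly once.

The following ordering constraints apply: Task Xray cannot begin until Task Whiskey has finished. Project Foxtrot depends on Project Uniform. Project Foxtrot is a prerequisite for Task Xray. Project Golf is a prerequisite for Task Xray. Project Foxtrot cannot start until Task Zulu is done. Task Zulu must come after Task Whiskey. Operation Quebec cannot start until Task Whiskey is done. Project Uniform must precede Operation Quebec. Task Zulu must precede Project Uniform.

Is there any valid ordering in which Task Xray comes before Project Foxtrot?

There is a dependency chain Project Foxtrot → Task Xray, so Task Xray always comes after Project Foxtrot.
So no valid ordering can have Task Xray before Project Foxtrot.

No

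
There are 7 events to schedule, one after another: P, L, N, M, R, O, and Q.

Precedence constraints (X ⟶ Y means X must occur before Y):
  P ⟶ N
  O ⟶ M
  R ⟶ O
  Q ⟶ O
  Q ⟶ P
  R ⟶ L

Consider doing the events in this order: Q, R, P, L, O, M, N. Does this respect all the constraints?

Checking each listed constraint against this order: for instance, P is in position 3 and N in position 7, so that constraint holds — and the remaining constraints check out the same way.

Yes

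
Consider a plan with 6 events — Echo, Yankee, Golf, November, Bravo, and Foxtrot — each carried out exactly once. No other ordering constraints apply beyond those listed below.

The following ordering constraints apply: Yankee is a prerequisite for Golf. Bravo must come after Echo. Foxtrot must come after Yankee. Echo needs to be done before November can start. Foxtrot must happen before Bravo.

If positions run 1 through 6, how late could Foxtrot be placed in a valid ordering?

The only event forced after Foxtrot (directly or by a chain) is Bravo.
With 1 mandatory successor out of 6 events total, the latest slot for Foxtrot is 6−1 = 5, and it's reachable by doing all non-successors before Foxtrot.

5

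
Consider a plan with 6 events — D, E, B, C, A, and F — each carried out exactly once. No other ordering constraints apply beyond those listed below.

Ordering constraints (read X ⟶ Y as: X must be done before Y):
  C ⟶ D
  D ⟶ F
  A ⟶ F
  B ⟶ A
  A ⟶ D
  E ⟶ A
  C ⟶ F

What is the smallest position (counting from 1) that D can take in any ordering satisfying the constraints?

5

The events that are forced before D, directly or transitively, are E, B, C, A. That's 4 events.
So at minimum 4 events come before D, putting D no earlier than position 5. That position is achievable by scheduling exactly those predecessors first.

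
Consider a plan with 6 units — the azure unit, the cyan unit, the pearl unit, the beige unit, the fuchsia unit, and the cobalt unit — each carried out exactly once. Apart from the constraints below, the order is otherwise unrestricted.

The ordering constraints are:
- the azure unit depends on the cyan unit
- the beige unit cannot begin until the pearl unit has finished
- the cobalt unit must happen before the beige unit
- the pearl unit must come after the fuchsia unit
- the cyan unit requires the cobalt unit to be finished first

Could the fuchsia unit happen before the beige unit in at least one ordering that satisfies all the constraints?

Yes

The fuchsia unit is actually forced before the beige unit by the constraints, so certainly some valid ordering has the fuchsia unit first.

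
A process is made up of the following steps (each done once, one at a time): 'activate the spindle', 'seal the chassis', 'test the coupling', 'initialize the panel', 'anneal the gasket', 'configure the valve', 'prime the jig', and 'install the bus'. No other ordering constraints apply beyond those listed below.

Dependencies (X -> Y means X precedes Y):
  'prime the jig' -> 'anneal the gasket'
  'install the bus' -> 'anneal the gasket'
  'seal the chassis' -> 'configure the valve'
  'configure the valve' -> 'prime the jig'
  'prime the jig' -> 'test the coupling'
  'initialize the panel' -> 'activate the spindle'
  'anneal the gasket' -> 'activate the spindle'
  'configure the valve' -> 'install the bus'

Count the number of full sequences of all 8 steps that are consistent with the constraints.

The steps with no prerequisites are 'seal the chassis', 'initialize the panel'; any of them can be placed first.
Counting all ways to extend the partial order to a total order gives 47.

47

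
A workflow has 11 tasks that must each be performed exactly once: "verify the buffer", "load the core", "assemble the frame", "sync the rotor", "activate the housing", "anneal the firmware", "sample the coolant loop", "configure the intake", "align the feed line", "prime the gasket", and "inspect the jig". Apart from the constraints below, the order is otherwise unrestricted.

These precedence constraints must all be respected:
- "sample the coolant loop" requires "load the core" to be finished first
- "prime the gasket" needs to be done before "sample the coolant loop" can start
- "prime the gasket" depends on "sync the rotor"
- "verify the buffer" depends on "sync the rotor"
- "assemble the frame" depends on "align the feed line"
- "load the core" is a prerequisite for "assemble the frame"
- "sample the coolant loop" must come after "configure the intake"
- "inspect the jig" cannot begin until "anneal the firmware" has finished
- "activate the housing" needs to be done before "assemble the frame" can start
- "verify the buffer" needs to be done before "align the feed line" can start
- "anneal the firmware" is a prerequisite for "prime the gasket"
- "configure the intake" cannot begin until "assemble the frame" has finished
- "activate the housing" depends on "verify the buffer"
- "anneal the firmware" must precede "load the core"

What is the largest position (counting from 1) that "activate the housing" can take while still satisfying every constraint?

8

The tasks that are forced after "activate the housing", directly or by a chain of constraints, are "assemble the frame", "sample the coolant loop", "configure the intake". That's 3 tasks.
So at least 3 tasks follow "activate the housing", putting "activate the housing" no later than position 8. That position is achievable by scheduling everything else first.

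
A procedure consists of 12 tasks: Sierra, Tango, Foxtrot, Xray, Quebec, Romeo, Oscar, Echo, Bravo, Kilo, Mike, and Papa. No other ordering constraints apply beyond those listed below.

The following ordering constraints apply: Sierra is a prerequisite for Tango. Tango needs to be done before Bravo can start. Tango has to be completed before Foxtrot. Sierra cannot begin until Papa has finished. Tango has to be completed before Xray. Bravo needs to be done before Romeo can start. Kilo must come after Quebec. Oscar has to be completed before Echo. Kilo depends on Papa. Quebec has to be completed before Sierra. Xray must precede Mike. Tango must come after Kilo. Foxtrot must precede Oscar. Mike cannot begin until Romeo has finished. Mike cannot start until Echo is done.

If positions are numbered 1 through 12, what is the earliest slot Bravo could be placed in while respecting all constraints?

The tasks that are forced before Bravo, directly or transitively, are Sierra, Tango, Quebec, Kilo, Papa. That's 5 tasks.
So at minimum 5 tasks come before Bravo, putting Bravo no earlier than position 6. That position is achievable by scheduling exactly those predecessors first.

6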